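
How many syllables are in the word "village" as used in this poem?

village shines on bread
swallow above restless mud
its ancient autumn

2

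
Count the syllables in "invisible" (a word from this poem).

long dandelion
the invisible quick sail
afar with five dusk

4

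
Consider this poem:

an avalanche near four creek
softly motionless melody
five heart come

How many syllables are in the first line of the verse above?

The first line: "an avalanche near four creek": 1+3+1+1+1 = 7

7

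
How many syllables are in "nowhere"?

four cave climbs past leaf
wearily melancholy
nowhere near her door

"nowhere" has 2 syllables.

2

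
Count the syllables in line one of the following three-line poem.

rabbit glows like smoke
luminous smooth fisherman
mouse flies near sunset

Line one: rabbit(2) + glows(1) + like(1) + smoke(1) = 5

5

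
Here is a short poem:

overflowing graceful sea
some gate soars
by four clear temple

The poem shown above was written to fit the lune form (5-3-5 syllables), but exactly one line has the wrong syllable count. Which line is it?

Line 1

Line 1: overflowing(4) + graceful(2) + sea(1) = 7 (expected 5)
Line 2: some(1) + gate(1) + soars(1) = 3 ✓
Line 3: by(1) + four(1) + clear(1) + temple(2) = 5 ✓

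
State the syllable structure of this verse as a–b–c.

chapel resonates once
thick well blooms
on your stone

6–3–3

Line 1: chapel (2), resonates (3), once (1) → 6
Line 2: thick (1), well (1), blooms (1) → 3
Line 3: on (1), your (1), stone (1) → 3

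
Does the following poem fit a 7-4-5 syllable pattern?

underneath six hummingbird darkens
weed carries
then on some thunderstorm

No

Line 1: underneath(3) + six(1) + hummingbird(3) + darkens(2) = 9 (expected 7)
Line 2: weed(1) + carries(2) = 3 (expected 4)
Line 3: then(1) + on(1) + some(1) + thunderstorm(3) = 6 (expected 5)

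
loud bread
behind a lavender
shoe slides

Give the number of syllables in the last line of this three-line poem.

2

The last line: shoe(1) + slides(1) = 2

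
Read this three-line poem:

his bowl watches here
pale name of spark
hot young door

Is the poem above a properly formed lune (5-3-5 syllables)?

No

Line 1: his(1) + bowl(1) + watches(2) + here(1) = 5 ✓
Line 2: pale(1) + name(1) + of(1) + spark(1) = 4 (expected 3)
Line 3: hot(1) + young(1) + door(1) = 3 (expected 5)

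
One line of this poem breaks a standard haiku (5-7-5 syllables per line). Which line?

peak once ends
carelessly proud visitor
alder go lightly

Line 1: "peak once ends": 1+1+1 = 3 (expected 5)
Line 2: "carelessly proud visitor": 3+1+3 = 7 ✓
Line 3: "alder go lightly": 2+1+2 = 5 ✓

The first line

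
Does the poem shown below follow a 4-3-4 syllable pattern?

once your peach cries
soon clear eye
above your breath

Line 1: "once your peach cries": 1+1+1+1 = 4 ✓
Line 2: "soon clear eye": 1+1+1 = 3 ✓
Line 3: "above your breath": 2+1+1 = 4 ✓

Yes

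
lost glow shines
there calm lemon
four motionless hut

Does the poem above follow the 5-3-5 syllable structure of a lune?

No

Line 1: "lost glow shines": 1+1+1 = 3 (expected 5)
Line 2: "there calm lemon": 1+1+2 = 4 (expected 3)
Line 3: "four motionless hut": 1+3+1 = 5 ✓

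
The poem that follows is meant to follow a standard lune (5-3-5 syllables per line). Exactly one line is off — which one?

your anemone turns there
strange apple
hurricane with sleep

Line 1: your(1) + anemone(4) + turns(1) + there(1) = 7 (expected 5)
Line 2: strange(1) + apple(2) = 3 ✓
Line 3: hurricane(3) + with(1) + sleep(1) = 5 ✓

Line 1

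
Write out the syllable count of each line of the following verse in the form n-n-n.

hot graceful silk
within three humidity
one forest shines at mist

4-7-6

Line 1: hot (1), graceful (2), silk (1) → 4
Line 2: within (2), three (1), humidity (4) → 7
Line 3: one (1), forest (2), shines (1), at (1), mist (1) → 6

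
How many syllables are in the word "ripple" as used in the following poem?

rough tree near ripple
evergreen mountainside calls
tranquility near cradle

"ripple" has 2 syllables.

2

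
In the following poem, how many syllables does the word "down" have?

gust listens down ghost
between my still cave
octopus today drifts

"down" has 1 syllable.

1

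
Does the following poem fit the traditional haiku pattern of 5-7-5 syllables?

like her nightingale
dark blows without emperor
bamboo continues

Yes

Line 1: "like her nightingale": 1+1+3 = 5 ✓
Line 2: "dark blows without emperor": 1+1+2+3 = 7 ✓
Line 3: "bamboo continues": 2+3 = 5 ✓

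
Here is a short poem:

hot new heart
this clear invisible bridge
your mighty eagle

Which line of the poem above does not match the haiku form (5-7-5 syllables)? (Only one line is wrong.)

Line 1

Line 1: hot(1) + new(1) + heart(1) = 3 (expected 5)
Line 2: this(1) + clear(1) + invisible(4) + bridge(1) = 7 ✓
Line 3: your(1) + mighty(2) + eagle(2) = 5 ✓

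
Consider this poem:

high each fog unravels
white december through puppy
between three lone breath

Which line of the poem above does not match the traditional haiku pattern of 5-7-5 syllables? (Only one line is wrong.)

Line 1

Line 1: "high each fog unravels": 1+1+1+3 = 6 (expected 5)
Line 2: "white december through puppy": 1+3+1+2 = 7 ✓
Line 3: "between three lone breath": 2+1+1+1 = 5 ✓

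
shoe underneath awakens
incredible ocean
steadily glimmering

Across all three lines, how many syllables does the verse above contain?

Line 1: shoe (1), underneath (3), awakens (3) → 7
Line 2: incredible (4), ocean (2) → 6
Line 3: steadily (3), glimmering (3) → 6
Total: 7 + 6 + 6 = 19

19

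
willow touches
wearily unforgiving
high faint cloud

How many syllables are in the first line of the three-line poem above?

4

The first line: willow (2), touches (2) → 4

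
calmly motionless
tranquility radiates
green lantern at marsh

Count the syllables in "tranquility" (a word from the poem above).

4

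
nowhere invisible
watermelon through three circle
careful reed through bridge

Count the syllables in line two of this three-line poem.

Line two: "watermelon through three circle": 4+1+1+2 = 8

8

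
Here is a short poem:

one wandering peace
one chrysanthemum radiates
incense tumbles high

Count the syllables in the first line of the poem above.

The first line: one (1), wandering (3), peace (1) → 5

5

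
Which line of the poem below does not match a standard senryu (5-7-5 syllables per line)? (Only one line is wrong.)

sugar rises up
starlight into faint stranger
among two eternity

The third line

Line 1: "sugar rises up": 2+2+1 = 5 ✓
Line 2: "starlight into faint stranger": 2+2+1+2 = 7 ✓
Line 3: "among two eternity": 2+1+4 = 7 (expected 5)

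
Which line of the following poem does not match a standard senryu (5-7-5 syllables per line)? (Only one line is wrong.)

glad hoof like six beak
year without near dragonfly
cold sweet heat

Line 3

Line 1: "glad hoof like six beak": 1+1+1+1+1 = 5 ✓
Line 2: "year without near dragonfly": 1+2+1+3 = 7 ✓
Line 3: "cold sweet heat": 1+1+1 = 3 (expected 5)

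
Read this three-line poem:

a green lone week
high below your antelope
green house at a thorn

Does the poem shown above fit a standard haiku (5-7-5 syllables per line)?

Line 1: "a green lone week": 1+1+1+1 = 4 (expected 5)
Line 2: "high below your antelope": 1+2+1+3 = 7 ✓
Line 3: "green house at a thorn": 1+1+1+1+1 = 5 ✓

No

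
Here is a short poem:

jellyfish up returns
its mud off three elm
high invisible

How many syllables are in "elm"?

1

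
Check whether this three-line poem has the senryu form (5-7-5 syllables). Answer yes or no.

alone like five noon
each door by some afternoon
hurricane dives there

Yes

Line 1: alone (2), like (1), five (1), noon (1) → 5 ✓
Line 2: each (1), door (1), by (1), some (1), afternoon (3) → 7 ✓
Line 3: hurricane (3), dives (1), there (1) → 5 ✓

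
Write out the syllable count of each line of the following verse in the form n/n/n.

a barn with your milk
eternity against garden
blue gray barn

5/8/3

Line 1: a(1) + barn(1) + with(1) + your(1) + milk(1) = 5
Line 2: eternity(4) + against(2) + garden(2) = 8
Line 3: blue(1) + gray(1) + barn(1) = 3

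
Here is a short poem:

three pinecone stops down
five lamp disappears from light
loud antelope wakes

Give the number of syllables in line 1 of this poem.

Line 1: "three pinecone stops down": 1+2+1+1 = 5

5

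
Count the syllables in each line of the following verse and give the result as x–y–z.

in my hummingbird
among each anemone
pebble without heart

5–7–5

Line 1: in (1), my (1), hummingbird (3) → 5
Line 2: among (2), each (1), anemone (4) → 7
Line 3: pebble (2), without (2), heart (1) → 5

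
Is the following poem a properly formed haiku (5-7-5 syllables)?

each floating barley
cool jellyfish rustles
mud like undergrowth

Line 1: each (1), floating (2), barley (2) → 5 ✓
Line 2: cool (1), jellyfish (3), rustles (2) → 6 (expected 7)
Line 3: mud (1), like (1), undergrowth (3) → 5 ✓

No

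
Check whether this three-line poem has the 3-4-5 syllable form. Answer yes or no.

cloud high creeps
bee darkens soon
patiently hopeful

Yes

Line 1: cloud(1) + high(1) + creeps(1) = 3 ✓
Line 2: bee(1) + darkens(2) + soon(1) = 4 ✓
Line 3: patiently(3) + hopeful(2) = 5 ✓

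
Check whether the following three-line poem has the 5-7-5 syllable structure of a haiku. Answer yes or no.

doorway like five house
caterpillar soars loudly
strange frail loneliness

Line 1: "doorway like five house": 2+1+1+1 = 5 ✓
Line 2: "caterpillar soars loudly": 4+1+2 = 7 ✓
Line 3: "strange frail loneliness": 1+1+3 = 5 ✓

Yes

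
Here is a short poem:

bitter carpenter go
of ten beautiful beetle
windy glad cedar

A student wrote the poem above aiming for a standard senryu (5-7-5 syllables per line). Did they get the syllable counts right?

No

Line 1: bitter (2), carpenter (3), go (1) → 6 (expected 5)
Line 2: of (1), ten (1), beautiful (3), beetle (2) → 7 ✓
Line 3: windy (2), glad (1), cedar (2) → 5 ✓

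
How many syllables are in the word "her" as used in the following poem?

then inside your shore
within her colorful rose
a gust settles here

"her" has 1 syllable.

1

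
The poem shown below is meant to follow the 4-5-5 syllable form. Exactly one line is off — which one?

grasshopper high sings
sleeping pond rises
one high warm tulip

The first line

Line 1: grasshopper (3), high (1), sings (1) → 5 (expected 4)
Line 2: sleeping (2), pond (1), rises (2) → 5 ✓
Line 3: one (1), high (1), warm (1), tulip (2) → 5 ✓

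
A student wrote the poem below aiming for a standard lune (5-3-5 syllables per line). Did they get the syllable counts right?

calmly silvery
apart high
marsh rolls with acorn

Line 1: calmly (2), silvery (3) → 5 ✓
Line 2: apart (2), high (1) → 3 ✓
Line 3: marsh (1), rolls (1), with (1), acorn (2) → 5 ✓

Yes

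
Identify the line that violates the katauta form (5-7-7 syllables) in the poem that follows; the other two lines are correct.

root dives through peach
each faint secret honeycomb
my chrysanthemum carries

The first line

Line 1: root(1) + dives(1) + through(1) + peach(1) = 4 (expected 5)
Line 2: each(1) + faint(1) + secret(2) + honeycomb(3) = 7 ✓
Line 3: my(1) + chrysanthemum(4) + carries(2) = 7 ✓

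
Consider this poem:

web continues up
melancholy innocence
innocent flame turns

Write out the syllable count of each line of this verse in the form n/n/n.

Line 1: web(1) + continues(3) + up(1) = 5
Line 2: melancholy(4) + innocence(3) = 7
Line 3: innocent(3) + flame(1) + turns(1) = 5

5/7/5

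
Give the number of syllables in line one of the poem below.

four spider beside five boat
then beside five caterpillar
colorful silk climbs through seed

7

Line one: four (1), spider (2), beside (2), five (1), boat (1) → 7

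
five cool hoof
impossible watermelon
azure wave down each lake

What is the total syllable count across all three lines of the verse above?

17

Line 1: "five cool hoof": 1+1+1 = 3
Line 2: "impossible watermelon": 4+4 = 8
Line 3: "azure wave down each lake": 2+1+1+1+1 = 6
Total: 3 + 8 + 6 = 17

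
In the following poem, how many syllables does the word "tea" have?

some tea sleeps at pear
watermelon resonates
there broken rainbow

1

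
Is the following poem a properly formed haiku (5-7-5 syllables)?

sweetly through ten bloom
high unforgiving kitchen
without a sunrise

Yes

Line 1: "sweetly through ten bloom": 2+1+1+1 = 5 ✓
Line 2: "high unforgiving kitchen": 1+4+2 = 7 ✓
Line 3: "without a sunrise": 2+1+2 = 5 ✓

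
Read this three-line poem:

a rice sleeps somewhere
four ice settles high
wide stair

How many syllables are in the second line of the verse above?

The second line: "four ice settles high": 1+1+2+1 = 5

5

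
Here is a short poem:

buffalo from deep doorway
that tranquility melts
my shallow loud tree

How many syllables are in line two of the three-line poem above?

6

Line two: that(1) + tranquility(4) + melts(1) = 6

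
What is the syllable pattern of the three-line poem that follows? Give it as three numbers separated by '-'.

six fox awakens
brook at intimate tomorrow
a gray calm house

Line 1: six(1) + fox(1) + awakens(3) = 5
Line 2: brook(1) + at(1) + intimate(3) + tomorrow(3) = 8
Line 3: a(1) + gray(1) + calm(1) + house(1) = 4

5-8-4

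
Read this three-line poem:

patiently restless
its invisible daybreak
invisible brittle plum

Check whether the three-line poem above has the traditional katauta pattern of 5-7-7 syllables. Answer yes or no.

Yes

Line 1: patiently (3), restless (2) → 5 ✓
Line 2: its (1), invisible (4), daybreak (2) → 7 ✓
Line 3: invisible (4), brittle (2), plum (1) → 7 ✓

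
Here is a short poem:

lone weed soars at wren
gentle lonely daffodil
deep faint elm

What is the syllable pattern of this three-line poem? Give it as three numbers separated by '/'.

5/7/3

Line 1: lone(1) + weed(1) + soars(1) + at(1) + wren(1) = 5
Line 2: gentle(2) + lonely(2) + daffodil(3) = 7
Line 3: deep(1) + faint(1) + elm(1) = 3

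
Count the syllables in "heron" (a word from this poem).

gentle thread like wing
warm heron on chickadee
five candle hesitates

2

"heron" has 2 syllables.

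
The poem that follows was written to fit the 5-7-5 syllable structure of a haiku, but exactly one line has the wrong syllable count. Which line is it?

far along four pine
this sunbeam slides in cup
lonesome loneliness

Line 2

Line 1: far (1), along (2), four (1), pine (1) → 5 ✓
Line 2: this (1), sunbeam (2), slides (1), in (1), cup (1) → 6 (expected 7)
Line 3: lonesome (2), loneliness (3) → 5 ✓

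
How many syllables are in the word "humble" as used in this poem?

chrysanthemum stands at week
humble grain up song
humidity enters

2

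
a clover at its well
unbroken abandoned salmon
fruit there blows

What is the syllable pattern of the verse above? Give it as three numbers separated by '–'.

6–8–3

Line 1: "a clover at its well": 1+2+1+1+1 = 6
Line 2: "unbroken abandoned salmon": 3+3+2 = 8
Line 3: "fruit there blows": 1+1+1 = 3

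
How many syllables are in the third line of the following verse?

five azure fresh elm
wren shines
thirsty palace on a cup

The third line: thirsty (2), palace (2), on (1), a (1), cup (1) → 7

7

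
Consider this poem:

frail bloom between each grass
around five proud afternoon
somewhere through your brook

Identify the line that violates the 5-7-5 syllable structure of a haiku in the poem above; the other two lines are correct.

Line 1: frail(1) + bloom(1) + between(2) + each(1) + grass(1) = 6 (expected 5)
Line 2: around(2) + five(1) + proud(1) + afternoon(3) = 7 ✓
Line 3: somewhere(2) + through(1) + your(1) + brook(1) = 5 ✓

Line 1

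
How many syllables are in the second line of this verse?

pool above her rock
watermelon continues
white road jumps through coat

The second line: watermelon (4), continues (3) → 7

7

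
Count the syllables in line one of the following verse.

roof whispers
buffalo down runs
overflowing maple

3

Line one: roof(1) + whispers(2) = 3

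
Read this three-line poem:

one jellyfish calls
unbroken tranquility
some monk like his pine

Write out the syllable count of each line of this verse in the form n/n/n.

5/7/5

Line 1: one (1), jellyfish (3), calls (1) → 5
Line 2: unbroken (3), tranquility (4) → 7
Line 3: some (1), monk (1), like (1), his (1), pine (1) → 5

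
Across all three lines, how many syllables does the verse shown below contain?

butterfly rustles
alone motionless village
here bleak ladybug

Line 1: "butterfly rustles": 3+2 = 5
Line 2: "alone motionless village": 2+3+2 = 7
Line 3: "here bleak ladybug": 1+1+3 = 5
Total: 5 + 7 + 5 = 17

17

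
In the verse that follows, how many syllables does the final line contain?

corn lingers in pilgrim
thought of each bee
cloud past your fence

4

The final line: "cloud past your fence": 1+1+1+1 = 4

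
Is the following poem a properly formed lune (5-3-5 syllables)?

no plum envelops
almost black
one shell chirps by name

Line 1: no (1), plum (1), envelops (3) → 5 ✓
Line 2: almost (2), black (1) → 3 ✓
Line 3: one (1), shell (1), chirps (1), by (1), name (1) → 5 ✓

Yes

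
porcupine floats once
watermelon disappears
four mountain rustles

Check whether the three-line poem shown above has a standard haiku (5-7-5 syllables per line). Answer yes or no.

Yes

Line 1: "porcupine floats once": 3+1+1 = 5 ✓
Line 2: "watermelon disappears": 4+3 = 7 ✓
Line 3: "four mountain rustles": 1+2+2 = 5 ✓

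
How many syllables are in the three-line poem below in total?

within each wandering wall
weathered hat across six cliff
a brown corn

Line 1: within (2), each (1), wandering (3), wall (1) → 7
Line 2: weathered (2), hat (1), across (2), six (1), cliff (1) → 7
Line 3: a (1), brown (1), corn (1) → 3
Total: 7 + 7 + 3 = 17

17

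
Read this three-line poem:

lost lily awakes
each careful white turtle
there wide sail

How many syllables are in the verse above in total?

14

Line 1: lost (1), lily (2), awakes (2) → 5
Line 2: each (1), careful (2), white (1), turtle (2) → 6
Line 3: there (1), wide (1), sail (1) → 3
Total: 5 + 6 + 3 = 14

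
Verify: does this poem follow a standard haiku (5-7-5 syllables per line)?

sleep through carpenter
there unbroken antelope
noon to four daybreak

Line 1: "sleep through carpenter": 1+1+3 = 5 ✓
Line 2: "there unbroken antelope": 1+3+3 = 7 ✓
Line 3: "noon to four daybreak": 1+1+1+2 = 5 ✓

Yes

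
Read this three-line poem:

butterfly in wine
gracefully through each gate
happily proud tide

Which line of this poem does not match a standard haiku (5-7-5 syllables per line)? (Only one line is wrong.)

Line 1: butterfly (3), in (1), wine (1) → 5 ✓
Line 2: gracefully (3), through (1), each (1), gate (1) → 6 (expected 7)
Line 3: happily (3), proud (1), tide (1) → 5 ✓

The second line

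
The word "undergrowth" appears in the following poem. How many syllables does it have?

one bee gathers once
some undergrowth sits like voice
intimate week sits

3

"undergrowth" has 3 syllables.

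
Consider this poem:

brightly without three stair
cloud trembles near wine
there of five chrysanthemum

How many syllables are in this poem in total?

Line 1: brightly(2) + without(2) + three(1) + stair(1) = 6
Line 2: cloud(1) + trembles(2) + near(1) + wine(1) = 5
Line 3: there(1) + of(1) + five(1) + chrysanthemum(4) = 7
Total: 6 + 5 + 7 = 18

18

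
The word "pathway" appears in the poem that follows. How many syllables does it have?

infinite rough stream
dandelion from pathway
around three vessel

2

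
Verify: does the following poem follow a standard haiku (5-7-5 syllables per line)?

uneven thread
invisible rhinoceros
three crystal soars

Line 1: uneven (3), thread (1) → 4 (expected 5)
Line 2: invisible (4), rhinoceros (4) → 8 (expected 7)
Line 3: three (1), crystal (2), soars (1) → 4 (expected 5)

No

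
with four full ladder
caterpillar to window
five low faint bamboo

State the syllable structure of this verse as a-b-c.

5-7-5

Line 1: "with four full ladder": 1+1+1+2 = 5
Line 2: "caterpillar to window": 4+1+2 = 7
Line 3: "five low faint bamboo": 1+1+1+2 = 5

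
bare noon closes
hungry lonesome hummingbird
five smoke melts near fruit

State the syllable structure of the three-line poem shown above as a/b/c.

Line 1: bare (1), noon (1), closes (2) → 4
Line 2: hungry (2), lonesome (2), hummingbird (3) → 7
Line 3: five (1), smoke (1), melts (1), near (1), fruit (1) → 5

4/7/5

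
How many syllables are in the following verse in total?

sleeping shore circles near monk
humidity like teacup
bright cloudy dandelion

Line 1: "sleeping shore circles near monk": 2+1+2+1+1 = 7
Line 2: "humidity like teacup": 4+1+2 = 7
Line 3: "bright cloudy dandelion": 1+2+4 = 7
Total: 7 + 7 + 7 = 21

21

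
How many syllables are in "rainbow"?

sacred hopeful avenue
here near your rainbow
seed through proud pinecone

2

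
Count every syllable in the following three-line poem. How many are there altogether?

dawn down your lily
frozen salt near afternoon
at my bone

15

Line 1: "dawn down your lily": 1+1+1+2 = 5
Line 2: "frozen salt near afternoon": 2+1+1+3 = 7
Line 3: "at my bone": 1+1+1 = 3
Total: 5 + 7 + 3 = 15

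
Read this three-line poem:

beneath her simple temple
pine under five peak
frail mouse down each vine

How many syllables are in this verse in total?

Line 1: beneath (2), her (1), simple (2), temple (2) → 7
Line 2: pine (1), under (2), five (1), peak (1) → 5
Line 3: frail (1), mouse (1), down (1), each (1), vine (1) → 5
Total: 7 + 5 + 5 = 17

17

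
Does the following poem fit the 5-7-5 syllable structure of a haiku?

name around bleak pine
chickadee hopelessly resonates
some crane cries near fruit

No

Line 1: name (1), around (2), bleak (1), pine (1) → 5 ✓
Line 2: chickadee (3), hopelessly (3), resonates (3) → 9 (expected 7)
Line 3: some (1), crane (1), cries (1), near (1), fruit (1) → 5 ✓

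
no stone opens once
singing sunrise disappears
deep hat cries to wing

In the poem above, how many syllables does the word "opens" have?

2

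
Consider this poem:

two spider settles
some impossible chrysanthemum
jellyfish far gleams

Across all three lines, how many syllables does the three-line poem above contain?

19

Line 1: two (1), spider (2), settles (2) → 5
Line 2: some (1), impossible (4), chrysanthemum (4) → 9
Line 3: jellyfish (3), far (1), gleams (1) → 5
Total: 5 + 9 + 5 = 19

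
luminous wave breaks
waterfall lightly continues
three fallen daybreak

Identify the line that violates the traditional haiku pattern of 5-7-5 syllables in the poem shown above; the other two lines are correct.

Line 1: luminous (3), wave (1), breaks (1) → 5 ✓
Line 2: waterfall (3), lightly (2), continues (3) → 8 (expected 7)
Line 3: three (1), fallen (2), daybreak (2) → 5 ✓

Line 2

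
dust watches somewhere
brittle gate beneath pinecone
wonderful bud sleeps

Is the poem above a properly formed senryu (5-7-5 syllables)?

Line 1: dust (1), watches (2), somewhere (2) → 5 ✓
Line 2: brittle (2), gate (1), beneath (2), pinecone (2) → 7 ✓
Line 3: wonderful (3), bud (1), sleeps (1) → 5 ✓

Yes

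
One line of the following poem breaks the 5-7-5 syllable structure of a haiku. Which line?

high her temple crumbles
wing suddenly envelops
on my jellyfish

Line 1: high (1), her (1), temple (2), crumbles (2) → 6 (expected 5)
Line 2: wing (1), suddenly (3), envelops (3) → 7 ✓
Line 3: on (1), my (1), jellyfish (3) → 5 ✓

The first line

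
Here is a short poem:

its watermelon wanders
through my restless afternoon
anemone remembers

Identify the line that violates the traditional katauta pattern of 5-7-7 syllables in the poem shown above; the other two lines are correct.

Line 1: its(1) + watermelon(4) + wanders(2) = 7 (expected 5)
Line 2: through(1) + my(1) + restless(2) + afternoon(3) = 7 ✓
Line 3: anemone(4) + remembers(3) = 7 ✓

Line 1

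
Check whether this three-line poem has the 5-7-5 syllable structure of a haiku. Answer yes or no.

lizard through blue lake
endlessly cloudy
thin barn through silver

Line 1: lizard (2), through (1), blue (1), lake (1) → 5 ✓
Line 2: endlessly (3), cloudy (2) → 5 (expected 7)
Line 3: thin (1), barn (1), through (1), silver (2) → 5 ✓

No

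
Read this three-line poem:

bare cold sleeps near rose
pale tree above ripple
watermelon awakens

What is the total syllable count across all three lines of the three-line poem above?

Line 1: bare (1), cold (1), sleeps (1), near (1), rose (1) → 5
Line 2: pale (1), tree (1), above (2), ripple (2) → 6
Line 3: watermelon (4), awakens (3) → 7
Total: 5 + 6 + 7 = 18

18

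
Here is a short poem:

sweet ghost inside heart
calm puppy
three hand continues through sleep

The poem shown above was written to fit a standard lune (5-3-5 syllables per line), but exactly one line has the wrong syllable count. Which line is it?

Line 1: "sweet ghost inside heart": 1+1+2+1 = 5 ✓
Line 2: "calm puppy": 1+2 = 3 ✓
Line 3: "three hand continues through sleep": 1+1+3+1+1 = 7 (expected 5)

The third line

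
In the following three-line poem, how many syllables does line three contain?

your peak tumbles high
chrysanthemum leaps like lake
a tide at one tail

Line three: a (1), tide (1), at (1), one (1), tail (1) → 5

5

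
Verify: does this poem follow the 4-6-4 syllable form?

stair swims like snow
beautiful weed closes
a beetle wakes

Line 1: stair (1), swims (1), like (1), snow (1) → 4 ✓
Line 2: beautiful (3), weed (1), closes (2) → 6 ✓
Line 3: a (1), beetle (2), wakes (1) → 4 ✓

Yes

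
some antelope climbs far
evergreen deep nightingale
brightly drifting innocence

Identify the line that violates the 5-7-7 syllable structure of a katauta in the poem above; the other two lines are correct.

Line 1: some (1), antelope (3), climbs (1), far (1) → 6 (expected 5)
Line 2: evergreen (3), deep (1), nightingale (3) → 7 ✓
Line 3: brightly (2), drifting (2), innocence (3) → 7 ✓

Line 1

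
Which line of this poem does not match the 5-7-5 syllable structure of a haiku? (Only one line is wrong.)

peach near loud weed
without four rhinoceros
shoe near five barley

Line 1

Line 1: peach (1), near (1), loud (1), weed (1) → 4 (expected 5)
Line 2: without (2), four (1), rhinoceros (4) → 7 ✓
Line 3: shoe (1), near (1), five (1), barley (2) → 5 ✓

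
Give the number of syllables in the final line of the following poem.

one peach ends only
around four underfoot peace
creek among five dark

The final line: creek(1) + among(2) + five(1) + dark(1) = 5

5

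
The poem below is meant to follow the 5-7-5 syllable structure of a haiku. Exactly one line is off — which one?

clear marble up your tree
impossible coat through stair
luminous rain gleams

Line 1: clear (1), marble (2), up (1), your (1), tree (1) → 6 (expected 5)
Line 2: impossible (4), coat (1), through (1), stair (1) → 7 ✓
Line 3: luminous (3), rain (1), gleams (1) → 5 ✓

Line 1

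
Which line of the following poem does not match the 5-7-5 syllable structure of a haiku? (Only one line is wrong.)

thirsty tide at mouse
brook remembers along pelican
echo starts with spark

The second line

Line 1: "thirsty tide at mouse": 2+1+1+1 = 5 ✓
Line 2: "brook remembers along pelican": 1+3+2+3 = 9 (expected 7)
Line 3: "echo starts with spark": 2+1+1+1 = 5 ✓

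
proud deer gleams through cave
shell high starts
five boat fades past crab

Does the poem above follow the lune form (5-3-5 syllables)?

Line 1: "proud deer gleams through cave": 1+1+1+1+1 = 5 ✓
Line 2: "shell high starts": 1+1+1 = 3 ✓
Line 3: "five boat fades past crab": 1+1+1+1+1 = 5 ✓

Yes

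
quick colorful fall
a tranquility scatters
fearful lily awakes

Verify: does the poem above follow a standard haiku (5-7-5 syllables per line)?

No

Line 1: "quick colorful fall": 1+3+1 = 5 ✓
Line 2: "a tranquility scatters": 1+4+2 = 7 ✓
Line 3: "fearful lily awakes": 2+2+2 = 6 (expected 5)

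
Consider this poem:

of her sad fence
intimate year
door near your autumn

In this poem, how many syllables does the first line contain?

4

The first line: "of her sad fence": 1+1+1+1 = 4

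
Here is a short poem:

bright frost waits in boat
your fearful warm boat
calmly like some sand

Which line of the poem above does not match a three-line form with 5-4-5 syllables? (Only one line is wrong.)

Line 1: bright(1) + frost(1) + waits(1) + in(1) + boat(1) = 5 ✓
Line 2: your(1) + fearful(2) + warm(1) + boat(1) = 5 (expected 4)
Line 3: calmly(2) + like(1) + some(1) + sand(1) = 5 ✓

The second line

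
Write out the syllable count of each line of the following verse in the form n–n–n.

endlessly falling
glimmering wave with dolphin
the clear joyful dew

Line 1: endlessly(3) + falling(2) = 5
Line 2: glimmering(3) + wave(1) + with(1) + dolphin(2) = 7
Line 3: the(1) + clear(1) + joyful(2) + dew(1) = 5

5–7–5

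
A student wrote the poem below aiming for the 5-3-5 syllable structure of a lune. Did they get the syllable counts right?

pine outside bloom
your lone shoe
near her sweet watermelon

No

Line 1: "pine outside bloom": 1+2+1 = 4 (expected 5)
Line 2: "your lone shoe": 1+1+1 = 3 ✓
Line 3: "near her sweet watermelon": 1+1+1+4 = 7 (expected 5)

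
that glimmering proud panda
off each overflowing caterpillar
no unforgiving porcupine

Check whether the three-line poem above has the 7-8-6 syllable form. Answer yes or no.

Line 1: "that glimmering proud panda": 1+3+1+2 = 7 ✓
Line 2: "off each overflowing caterpillar": 1+1+4+4 = 10 (expected 8)
Line 3: "no unforgiving porcupine": 1+4+3 = 8 (expected 6)

No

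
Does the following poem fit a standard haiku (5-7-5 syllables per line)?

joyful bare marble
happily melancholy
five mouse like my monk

Line 1: joyful(2) + bare(1) + marble(2) = 5 ✓
Line 2: happily(3) + melancholy(4) = 7 ✓
Line 3: five(1) + mouse(1) + like(1) + my(1) + monk(1) = 5 ✓

Yes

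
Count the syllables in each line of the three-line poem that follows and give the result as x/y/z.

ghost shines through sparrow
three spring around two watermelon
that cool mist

5/9/3

Line 1: "ghost shines through sparrow": 1+1+1+2 = 5
Line 2: "three spring around two watermelon": 1+1+2+1+4 = 9
Line 3: "that cool mist": 1+1+1 = 3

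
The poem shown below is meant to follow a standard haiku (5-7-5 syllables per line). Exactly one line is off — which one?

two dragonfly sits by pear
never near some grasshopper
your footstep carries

Line 1: "two dragonfly sits by pear": 1+3+1+1+1 = 7 (expected 5)
Line 2: "never near some grasshopper": 2+1+1+3 = 7 ✓
Line 3: "your footstep carries": 1+2+2 = 5 ✓

Line 1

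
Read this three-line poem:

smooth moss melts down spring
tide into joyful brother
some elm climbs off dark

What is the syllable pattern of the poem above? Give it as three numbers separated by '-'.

Line 1: smooth(1) + moss(1) + melts(1) + down(1) + spring(1) = 5
Line 2: tide(1) + into(2) + joyful(2) + brother(2) = 7
Line 3: some(1) + elm(1) + climbs(1) + off(1) + dark(1) = 5

5-7-5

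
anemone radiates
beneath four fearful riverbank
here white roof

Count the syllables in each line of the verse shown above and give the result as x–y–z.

Line 1: anemone(4) + radiates(3) = 7
Line 2: beneath(2) + four(1) + fearful(2) + riverbank(3) = 8
Line 3: here(1) + white(1) + roof(1) = 3

7–8–3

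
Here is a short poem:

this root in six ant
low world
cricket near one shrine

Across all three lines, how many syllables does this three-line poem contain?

12

Line 1: this (1), root (1), in (1), six (1), ant (1) → 5
Line 2: low (1), world (1) → 2
Line 3: cricket (2), near (1), one (1), shrine (1) → 5
Total: 5 + 2 + 5 = 12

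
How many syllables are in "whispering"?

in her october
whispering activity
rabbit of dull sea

3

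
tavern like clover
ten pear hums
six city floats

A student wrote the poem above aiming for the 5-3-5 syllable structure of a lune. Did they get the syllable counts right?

No

Line 1: "tavern like clover": 2+1+2 = 5 ✓
Line 2: "ten pear hums": 1+1+1 = 3 ✓
Line 3: "six city floats": 1+2+1 = 4 (expected 5)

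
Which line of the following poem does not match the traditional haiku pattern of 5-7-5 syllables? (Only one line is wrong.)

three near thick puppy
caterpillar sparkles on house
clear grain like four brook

Line 1: "three near thick puppy": 1+1+1+2 = 5 ✓
Line 2: "caterpillar sparkles on house": 4+2+1+1 = 8 (expected 7)
Line 3: "clear grain like four brook": 1+1+1+1+1 = 5 ✓

Line 2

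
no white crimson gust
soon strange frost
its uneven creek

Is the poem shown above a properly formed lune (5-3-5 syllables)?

Line 1: no (1), white (1), crimson (2), gust (1) → 5 ✓
Line 2: soon (1), strange (1), frost (1) → 3 ✓
Line 3: its (1), uneven (3), creek (1) → 5 ✓

Yes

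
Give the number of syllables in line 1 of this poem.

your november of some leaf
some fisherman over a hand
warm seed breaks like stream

Line 1: your(1) + november(3) + of(1) + some(1) + leaf(1) = 7

7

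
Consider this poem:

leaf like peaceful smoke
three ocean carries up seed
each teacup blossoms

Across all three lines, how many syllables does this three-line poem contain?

Line 1: leaf (1), like (1), peaceful (2), smoke (1) → 5
Line 2: three (1), ocean (2), carries (2), up (1), seed (1) → 7
Line 3: each (1), teacup (2), blossoms (2) → 5
Total: 5 + 7 + 5 = 17

17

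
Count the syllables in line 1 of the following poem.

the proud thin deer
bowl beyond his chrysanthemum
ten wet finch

4

Line 1: the(1) + proud(1) + thin(1) + deer(1) = 4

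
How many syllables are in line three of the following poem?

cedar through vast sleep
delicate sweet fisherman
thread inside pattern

Line three: thread(1) + inside(2) + pattern(2) = 5

5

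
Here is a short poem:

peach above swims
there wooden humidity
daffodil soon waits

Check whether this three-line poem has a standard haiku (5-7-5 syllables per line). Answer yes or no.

No

Line 1: "peach above swims": 1+2+1 = 4 (expected 5)
Line 2: "there wooden humidity": 1+2+4 = 7 ✓
Line 3: "daffodil soon waits": 3+1+1 = 5 ✓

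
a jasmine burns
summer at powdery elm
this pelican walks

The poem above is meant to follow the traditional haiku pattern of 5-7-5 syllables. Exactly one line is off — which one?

Line 1: "a jasmine burns": 1+2+1 = 4 (expected 5)
Line 2: "summer at powdery elm": 2+1+3+1 = 7 ✓
Line 3: "this pelican walks": 1+3+1 = 5 ✓

The first line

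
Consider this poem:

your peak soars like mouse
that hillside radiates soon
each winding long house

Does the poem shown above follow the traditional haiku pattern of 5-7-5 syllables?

Yes

Line 1: your(1) + peak(1) + soars(1) + like(1) + mouse(1) = 5 ✓
Line 2: that(1) + hillside(2) + radiates(3) + soon(1) = 7 ✓
Line 3: each(1) + winding(2) + long(1) + house(1) = 5 ✓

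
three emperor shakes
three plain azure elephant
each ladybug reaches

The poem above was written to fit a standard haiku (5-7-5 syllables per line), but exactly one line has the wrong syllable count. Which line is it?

Line 1: "three emperor shakes": 1+3+1 = 5 ✓
Line 2: "three plain azure elephant": 1+1+2+3 = 7 ✓
Line 3: "each ladybug reaches": 1+3+2 = 6 (expected 5)

The third line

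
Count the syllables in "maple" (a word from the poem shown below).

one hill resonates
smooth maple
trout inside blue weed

2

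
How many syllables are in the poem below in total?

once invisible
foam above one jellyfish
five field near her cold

17

Line 1: "once invisible": 1+4 = 5
Line 2: "foam above one jellyfish": 1+2+1+3 = 7
Line 3: "five field near her cold": 1+1+1+1+1 = 5
Total: 5 + 7 + 5 = 17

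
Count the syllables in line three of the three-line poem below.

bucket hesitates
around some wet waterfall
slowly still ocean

Line three: "slowly still ocean": 2+1+2 = 5

5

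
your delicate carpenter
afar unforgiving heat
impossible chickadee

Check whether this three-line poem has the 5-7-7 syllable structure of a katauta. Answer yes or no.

Line 1: your(1) + delicate(3) + carpenter(3) = 7 (expected 5)
Line 2: afar(2) + unforgiving(4) + heat(1) = 7 ✓
Line 3: impossible(4) + chickadee(3) = 7 ✓

No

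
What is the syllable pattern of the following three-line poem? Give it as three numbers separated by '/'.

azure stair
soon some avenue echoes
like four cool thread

Line 1: azure (2), stair (1) → 3
Line 2: soon (1), some (1), avenue (3), echoes (2) → 7
Line 3: like (1), four (1), cool (1), thread (1) → 4

3/7/4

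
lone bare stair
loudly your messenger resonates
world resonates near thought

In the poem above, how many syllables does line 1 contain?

Line 1: lone(1) + bare(1) + stair(1) = 3

3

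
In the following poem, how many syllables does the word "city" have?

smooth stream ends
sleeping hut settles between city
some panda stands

"city" has 2 syllables.

2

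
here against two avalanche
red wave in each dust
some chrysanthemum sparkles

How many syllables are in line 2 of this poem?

Line 2: red(1) + wave(1) + in(1) + each(1) + dust(1) = 5

5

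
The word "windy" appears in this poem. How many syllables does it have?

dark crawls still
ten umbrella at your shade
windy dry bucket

2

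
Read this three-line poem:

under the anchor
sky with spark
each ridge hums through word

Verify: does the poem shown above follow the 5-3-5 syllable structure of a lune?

Yes

Line 1: "under the anchor": 2+1+2 = 5 ✓
Line 2: "sky with spark": 1+1+1 = 3 ✓
Line 3: "each ridge hums through word": 1+1+1+1+1 = 5 ✓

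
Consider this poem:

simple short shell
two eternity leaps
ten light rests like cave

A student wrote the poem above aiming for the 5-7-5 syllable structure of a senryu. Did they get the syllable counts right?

Line 1: simple(2) + short(1) + shell(1) = 4 (expected 5)
Line 2: two(1) + eternity(4) + leaps(1) = 6 (expected 7)
Line 3: ten(1) + light(1) + rests(1) + like(1) + cave(1) = 5 ✓

No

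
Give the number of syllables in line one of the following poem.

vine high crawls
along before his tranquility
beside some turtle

3

Line one: "vine high crawls": 1+1+1 = 3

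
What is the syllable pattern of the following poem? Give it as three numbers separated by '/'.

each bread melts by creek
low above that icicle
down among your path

5/7/5

Line 1: each (1), bread (1), melts (1), by (1), creek (1) → 5
Line 2: low (1), above (2), that (1), icicle (3) → 7
Line 3: down (1), among (2), your (1), path (1) → 5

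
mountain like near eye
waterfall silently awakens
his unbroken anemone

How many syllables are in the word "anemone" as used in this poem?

4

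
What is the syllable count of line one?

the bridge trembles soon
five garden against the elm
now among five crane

Line one: the(1) + bridge(1) + trembles(2) + soon(1) = 5

5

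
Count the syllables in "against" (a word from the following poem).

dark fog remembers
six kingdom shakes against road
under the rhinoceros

2

"against" has 2 syllables.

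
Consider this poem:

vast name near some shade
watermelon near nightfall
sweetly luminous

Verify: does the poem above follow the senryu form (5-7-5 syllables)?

Yes

Line 1: vast(1) + name(1) + near(1) + some(1) + shade(1) = 5 ✓
Line 2: watermelon(4) + near(1) + nightfall(2) = 7 ✓
Line 3: sweetly(2) + luminous(3) = 5 ✓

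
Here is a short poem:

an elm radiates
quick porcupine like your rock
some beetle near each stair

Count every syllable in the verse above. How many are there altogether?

18

Line 1: an(1) + elm(1) + radiates(3) = 5
Line 2: quick(1) + porcupine(3) + like(1) + your(1) + rock(1) = 7
Line 3: some(1) + beetle(2) + near(1) + each(1) + stair(1) = 6
Total: 5 + 7 + 6 = 18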